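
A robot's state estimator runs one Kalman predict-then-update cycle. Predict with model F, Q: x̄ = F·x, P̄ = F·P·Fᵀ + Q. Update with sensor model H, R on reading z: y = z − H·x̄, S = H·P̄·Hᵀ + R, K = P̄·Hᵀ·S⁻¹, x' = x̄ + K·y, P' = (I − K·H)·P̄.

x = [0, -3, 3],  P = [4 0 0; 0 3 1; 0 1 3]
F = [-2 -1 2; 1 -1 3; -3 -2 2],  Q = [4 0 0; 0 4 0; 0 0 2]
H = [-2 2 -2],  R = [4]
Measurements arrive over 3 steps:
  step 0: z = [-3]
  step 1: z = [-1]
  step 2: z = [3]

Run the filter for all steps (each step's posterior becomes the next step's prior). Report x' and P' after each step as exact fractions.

step 0: x' = [2103/332, 1071/83, 1347/166], P' = [1665/166 1254/83 451/83; 1254/83 2456/83 1192/83; 451/83 1192/83 784/83]
step 1: x' = [770905/122814, 2329621/245628, 891967/245628], P' = [850798/61407 1111733/61407 278003/61407; 1111733/61407 3531089/122814 1289507/122814; 278003/61407 1289507/122814 803897/122814]
step 2: x' = [176193558/119069747, 358465160/119069747, -2657865/119069747], P' = [1424404671/119069747 1857420878/119069747 470599628/119069747; 1857420878/119069747 3033944348/119069747 1165711720/119069747; 470599628/119069747 1165711720/119069747 765663854/119069747]

step 0: x̄ = F·x = [9, 12, 12]
step 0: P̄ = F·P·Fᵀ + Q = [31 8 36; 8 32 4; 36 4 54]
step 0: y = z − H·x̄ = [15]
step 0: S = H·P̄·Hᵀ + R = [664]
step 0: K = P̄·Hᵀ·S⁻¹ = [-59/332; 5/83; -43/166]
step 0: x' = x̄ + K·y = [2103/332, 1071/83, 1347/166]
step 0: P' = (I − K·H)·P̄ = [1665/166 1254/83 451/83; 1254/83 2456/83 1192/83; 451/83 1192/83 784/83]
step 1: x̄ = F·x = [-1551/166, 5901/332, -9489/332]
step 1: P̄ = F·P·Fᵀ + Q = [5894/83 -1015/83 10159/83; -1015/83 7445/166 -8641/166; 10159/83 -8641/166 41437/166]
step 1: y = z − H·x̄ = [-9329/83]
step 1: S = H·P̄·Hᵀ + R = [245628/83]
step 1: K = P̄·Hᵀ·S⁻¹ = [-8534/61407; 4529/61407; -17599/61407]
step 1: x' = x̄ + K·y = [770905/122814, 2329621/245628, 891967/245628]
step 1: P' = (I − K·H)·P̄ = [850798/61407 1111733/61407 278003/61407; 1111733/61407 3531089/122814 1289507/122814; 278003/61407 1289507/122814 803897/122814]
step 2: x̄ = F·x = [-1209769/81876, 944045/122814, -1250123/40938]
step 2: P̄ = F·P·Fᵀ + Q = [1481345/13646 -249469/20469 1264139/6823; -249469/20469 2055538/61407 -867310/20469; 1264139/6823 -867310/20469 2366300/6823]
step 2: y = z − H·x̄ = [-12649693/122814]
step 2: S = H·P̄·Hᵀ + R = [238139494/61407]
step 2: K = P̄·Hᵀ·S⁻¹ = [-37583421/238139494; 5405875/119069747; -35275881/119069747]
step 2: x' = x̄ + K·y = [176193558/119069747, 358465160/119069747, -2657865/119069747]
step 2: P' = (I − K·H)·P̄ = [1424404671/119069747 1857420878/119069747 470599628/119069747; 1857420878/119069747 3033944348/119069747 1165711720/119069747; 470599628/119069747 1165711720/119069747 765663854/119069747]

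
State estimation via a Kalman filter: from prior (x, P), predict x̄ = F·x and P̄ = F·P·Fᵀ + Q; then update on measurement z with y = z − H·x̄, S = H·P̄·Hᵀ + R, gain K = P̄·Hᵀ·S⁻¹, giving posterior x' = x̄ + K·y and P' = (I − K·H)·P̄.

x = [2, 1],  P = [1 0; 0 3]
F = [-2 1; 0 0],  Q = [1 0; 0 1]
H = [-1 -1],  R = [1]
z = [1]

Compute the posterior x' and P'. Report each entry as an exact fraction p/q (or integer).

x̄ = F·x = [-3, 0]
P̄ = F·P·Fᵀ + Q = [8 0; 0 1]
y = z − H·x̄ = [-2]
S = H·P̄·Hᵀ + R = [10]
K = P̄·Hᵀ·S⁻¹ = [-4/5; -1/10]
x' = x̄ + K·y = [-7/5, 1/5]
P' = (I − K·H)·P̄ = [8/5 -4/5; -4/5 9/10]

x' = [-7/5, 1/5]
P' = [8/5 -4/5; -4/5 9/10]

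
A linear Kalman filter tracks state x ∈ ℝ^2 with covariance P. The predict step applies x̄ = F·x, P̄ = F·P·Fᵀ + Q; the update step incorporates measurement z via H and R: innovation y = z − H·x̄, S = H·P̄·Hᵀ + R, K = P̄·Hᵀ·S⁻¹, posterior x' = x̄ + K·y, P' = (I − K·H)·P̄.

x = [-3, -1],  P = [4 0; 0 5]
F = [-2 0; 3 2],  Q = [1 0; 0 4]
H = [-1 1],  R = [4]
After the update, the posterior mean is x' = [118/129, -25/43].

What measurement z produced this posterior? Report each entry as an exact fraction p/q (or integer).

z = [-1]

x̄ = F·x = [6, -11]
P̄ = F·P·Fᵀ + Q = [17 -24; -24 60]
S = H·P̄·Hᵀ + R = [129]
K = P̄·Hᵀ·S⁻¹ = [-41/129; 28/43]
x' − x̄ = [-656/129, 448/43] = K·y
y = (KᵀK)⁻¹·Kᵀ·(x' − x̄) = [16]
z = y + H·x̄ = [16] + [-17] = [-1]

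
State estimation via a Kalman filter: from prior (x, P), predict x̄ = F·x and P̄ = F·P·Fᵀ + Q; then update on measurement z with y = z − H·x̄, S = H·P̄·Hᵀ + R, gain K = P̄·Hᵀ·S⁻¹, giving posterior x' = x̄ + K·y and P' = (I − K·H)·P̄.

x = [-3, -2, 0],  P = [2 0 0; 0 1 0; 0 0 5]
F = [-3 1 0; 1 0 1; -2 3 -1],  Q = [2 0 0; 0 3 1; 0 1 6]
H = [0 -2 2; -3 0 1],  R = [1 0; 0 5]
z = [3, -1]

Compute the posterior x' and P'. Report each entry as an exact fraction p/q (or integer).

x̄ = F·x = [7, -3, 0]
P̄ = F·P·Fᵀ + Q = [21 -6 15; -6 10 -8; 15 -8 28]
y = z − H·x̄ = [-3, 20]
S = H·P̄·Hᵀ + R = [217 -54; -54 132]
K = P̄·Hᵀ·S⁻¹ = [123/1072 -679/2144; -351/2144 113/12864; 1431/4288 199/25728]
x' = x̄ + K·y = [345/1072, -15007/6432, -10889/12864]
P' = (I − K·H)·P̄ = [525/536 1391/1072 2905/2144; 1391/1072 25847/6432 50641/12864; 2905/2144 50641/12864 105575/25728]

x' = [345/1072, -15007/6432, -10889/12864]
P' = [525/536 1391/1072 2905/2144; 1391/1072 25847/6432 50641/12864; 2905/2144 50641/12864 105575/25728]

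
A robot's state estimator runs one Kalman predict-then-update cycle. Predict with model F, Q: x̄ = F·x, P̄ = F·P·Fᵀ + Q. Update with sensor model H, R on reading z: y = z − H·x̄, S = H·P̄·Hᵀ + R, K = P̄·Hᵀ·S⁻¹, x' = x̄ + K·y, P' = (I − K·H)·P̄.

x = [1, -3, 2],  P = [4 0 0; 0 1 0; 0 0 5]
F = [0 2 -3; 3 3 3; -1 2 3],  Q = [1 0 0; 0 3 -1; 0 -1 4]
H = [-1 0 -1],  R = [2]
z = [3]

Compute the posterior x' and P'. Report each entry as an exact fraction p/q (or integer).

x̄ = F·x = [-12, 0, -1]
P̄ = F·P·Fᵀ + Q = [50 -39 -41; -39 93 38; -41 38 57]
y = z − H·x̄ = [-10]
S = H·P̄·Hᵀ + R = [27]
K = P̄·Hᵀ·S⁻¹ = [-1/3; 1/27; -16/27]
x' = x̄ + K·y = [-26/3, -10/27, 133/27]
P' = (I − K·H)·P̄ = [47 -116/3 -139/3; -116/3 2510/27 1042/27; -139/3 1042/27 1283/27]

x' = [-26/3, -10/27, 133/27]
P' = [47 -116/3 -139/3; -116/3 2510/27 1042/27; -139/3 1042/27 1283/27]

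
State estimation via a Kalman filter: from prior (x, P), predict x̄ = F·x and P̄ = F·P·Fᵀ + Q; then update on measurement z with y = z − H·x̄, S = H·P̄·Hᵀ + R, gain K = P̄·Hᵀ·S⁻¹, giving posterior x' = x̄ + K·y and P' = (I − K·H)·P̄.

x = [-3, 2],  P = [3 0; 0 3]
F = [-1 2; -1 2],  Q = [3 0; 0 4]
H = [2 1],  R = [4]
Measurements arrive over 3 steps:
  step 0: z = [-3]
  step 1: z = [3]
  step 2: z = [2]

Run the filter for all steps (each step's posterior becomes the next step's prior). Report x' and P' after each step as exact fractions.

step 0: x̄ = F·x = [7, 7]
step 0: P̄ = F·P·Fᵀ + Q = [18 15; 15 19]
step 0: y = z − H·x̄ = [-24]
step 0: S = H·P̄·Hᵀ + R = [155]
step 0: K = P̄·Hᵀ·S⁻¹ = [51/155; 49/155]
step 0: x' = x̄ + K·y = [-139/155, -91/155]
step 0: P' = (I − K·H)·P̄ = [189/155 -174/155; -174/155 544/155]
step 1: x̄ = F·x = [-43/155, -43/155]
step 1: P̄ = F·P·Fᵀ + Q = [3526/155 3061/155; 3061/155 3681/155]
step 1: y = z − H·x̄ = [594/155]
step 1: S = H·P̄·Hᵀ + R = [30649/155]
step 1: K = P̄·Hᵀ·S⁻¹ = [10113/30649; 9803/30649]
step 1: x' = x̄ + K·y = [30253/30649, 29065/30649]
step 1: P' = (I − K·H)·P̄ = [37391/30649 -34330/30649; -34330/30649 107872/30649]
step 2: x̄ = F·x = [27877/30649, 27877/30649]
step 2: P̄ = F·P·Fᵀ + Q = [698146/30649 606199/30649; 606199/30649 728795/30649]
step 2: y = z − H·x̄ = [-22333/30649]
step 2: S = H·P̄·Hᵀ + R = [6068771/30649]
step 2: K = P̄·Hᵀ·S⁻¹ = [2002491/6068771; 1941193/6068771]
step 2: x' = x̄ + K·y = [4060736/6068771, 4105402/6068771]
step 2: P' = (I − K·H)·P̄ = [7403765/6068771 -6797566/6068771; -6797566/6068771 21359904/6068771]

step 0: x' = [-139/155, -91/155], P' = [189/155 -174/155; -174/155 544/155]
step 1: x' = [30253/30649, 29065/30649], P' = [37391/30649 -34330/30649; -34330/30649 107872/30649]
step 2: x' = [4060736/6068771, 4105402/6068771], P' = [7403765/6068771 -6797566/6068771; -6797566/6068771 21359904/6068771]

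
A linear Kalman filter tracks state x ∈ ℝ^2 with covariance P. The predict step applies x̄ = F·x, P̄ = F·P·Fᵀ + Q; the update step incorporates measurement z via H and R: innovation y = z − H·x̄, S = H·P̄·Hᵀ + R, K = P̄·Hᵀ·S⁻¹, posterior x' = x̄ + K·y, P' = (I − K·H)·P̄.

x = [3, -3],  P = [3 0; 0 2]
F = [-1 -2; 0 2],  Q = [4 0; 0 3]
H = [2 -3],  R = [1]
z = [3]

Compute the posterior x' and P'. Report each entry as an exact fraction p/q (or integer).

x̄ = F·x = [3, -6]
P̄ = F·P·Fᵀ + Q = [15 -8; -8 11]
y = z − H·x̄ = [-21]
S = H·P̄·Hᵀ + R = [256]
K = P̄·Hᵀ·S⁻¹ = [27/128; -49/256]
x' = x̄ + K·y = [-183/128, -507/256]
P' = (I − K·H)·P̄ = [231/64 299/128; 299/128 415/256]

x' = [-183/128, -507/256]
P' = [231/64 299/128; 299/128 415/256]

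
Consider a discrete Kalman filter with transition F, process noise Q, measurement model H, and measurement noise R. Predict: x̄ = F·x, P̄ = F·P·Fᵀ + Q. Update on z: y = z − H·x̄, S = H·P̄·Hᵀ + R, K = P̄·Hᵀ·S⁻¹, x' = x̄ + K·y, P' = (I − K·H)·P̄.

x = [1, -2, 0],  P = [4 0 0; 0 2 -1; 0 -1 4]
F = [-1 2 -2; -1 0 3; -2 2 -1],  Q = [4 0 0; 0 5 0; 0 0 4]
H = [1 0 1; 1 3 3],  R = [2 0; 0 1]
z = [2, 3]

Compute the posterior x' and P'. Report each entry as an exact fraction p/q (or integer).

x̄ = F·x = [-5, -1, -6]
P̄ = F·P·Fᵀ + Q = [40 -26 30; -26 45 -10; 30 -10 36]
y = z − H·x̄ = [13, 29]
S = H·P̄·Hᵀ + R = [138 160; 160 614]
K = P̄·Hᵀ·S⁻¹ = [8665/14783 -1006/14783; -8686/14783 8331/29566; 5811/14783 1086/14783]
x' = x̄ + K·y = [9556/14783, -13803/29566, 18339/14783]
P' = (I − K·H)·P̄ = [37082/14783 7056/14783 -19752/14783; 7056/14783 46929/29566 -24428/14783; -19752/14783 -24428/14783 31374/14783]

x' = [9556/14783, -13803/29566, 18339/14783]
P' = [37082/14783 7056/14783 -19752/14783; 7056/14783 46929/29566 -24428/14783; -19752/14783 -24428/14783 31374/14783]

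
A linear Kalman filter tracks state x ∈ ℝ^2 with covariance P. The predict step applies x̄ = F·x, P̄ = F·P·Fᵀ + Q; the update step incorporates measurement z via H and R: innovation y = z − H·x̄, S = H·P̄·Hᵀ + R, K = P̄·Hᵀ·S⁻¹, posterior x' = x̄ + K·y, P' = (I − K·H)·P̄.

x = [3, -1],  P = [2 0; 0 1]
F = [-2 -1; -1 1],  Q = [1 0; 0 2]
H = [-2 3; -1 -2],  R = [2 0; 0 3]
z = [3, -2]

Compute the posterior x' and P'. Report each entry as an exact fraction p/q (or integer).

x̄ = F·x = [-5, -4]
P̄ = F·P·Fᵀ + Q = [10 3; 3 5]
y = z − H·x̄ = [5, -15]
S = H·P̄·Hᵀ + R = [51 -7; -7 45]
K = P̄·Hᵀ·S⁻¹ = [-607/2246 -893/2246; 157/1123 -300/1123]
x' = x̄ + K·y = [-435/1123, 793/1123]
P' = (I − K·H)·P̄ = [1495/2246 296/1123; 296/1123 302/1123]

x' = [-435/1123, 793/1123]
P' = [1495/2246 296/1123; 296/1123 302/1123]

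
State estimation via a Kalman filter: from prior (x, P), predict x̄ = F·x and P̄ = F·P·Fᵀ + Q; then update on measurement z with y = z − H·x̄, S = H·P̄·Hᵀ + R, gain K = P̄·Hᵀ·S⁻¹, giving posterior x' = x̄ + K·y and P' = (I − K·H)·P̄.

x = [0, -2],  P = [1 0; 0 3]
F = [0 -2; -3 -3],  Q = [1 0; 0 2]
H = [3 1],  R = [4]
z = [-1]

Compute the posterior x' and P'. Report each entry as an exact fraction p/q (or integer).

x' = [-5/89, -146/267]
P' = [74/89 -146/89; -146/89 1682/267]

x̄ = F·x = [4, 6]
P̄ = F·P·Fᵀ + Q = [13 18; 18 38]
y = z − H·x̄ = [-19]
S = H·P̄·Hᵀ + R = [267]
K = P̄·Hᵀ·S⁻¹ = [19/89; 92/267]
x' = x̄ + K·y = [-5/89, -146/267]
P' = (I − K·H)·P̄ = [74/89 -146/89; -146/89 1682/267]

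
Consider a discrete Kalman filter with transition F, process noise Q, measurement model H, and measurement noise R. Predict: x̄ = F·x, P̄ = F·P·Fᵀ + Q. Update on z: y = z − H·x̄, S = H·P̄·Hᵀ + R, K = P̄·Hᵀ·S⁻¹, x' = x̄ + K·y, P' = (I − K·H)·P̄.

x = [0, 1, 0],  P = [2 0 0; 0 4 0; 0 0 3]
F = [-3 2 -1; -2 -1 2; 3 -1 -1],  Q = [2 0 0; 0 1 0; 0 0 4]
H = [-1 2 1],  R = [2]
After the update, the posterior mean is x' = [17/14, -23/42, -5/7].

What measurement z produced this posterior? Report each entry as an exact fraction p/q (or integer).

x̄ = F·x = [2, -1, -1]
P̄ = F·P·Fᵀ + Q = [39 -2 -23; -2 25 -14; -23 -14 29]
S = H·P̄·Hᵀ + R = [168]
K = P̄·Hᵀ·S⁻¹ = [-11/28; 19/84; 1/7]
x' − x̄ = [-11/14, 19/42, 2/7] = K·y
y = (KᵀK)⁻¹·Kᵀ·(x' − x̄) = [2]
z = y + H·x̄ = [2] + [-5] = [-3]

z = [-3]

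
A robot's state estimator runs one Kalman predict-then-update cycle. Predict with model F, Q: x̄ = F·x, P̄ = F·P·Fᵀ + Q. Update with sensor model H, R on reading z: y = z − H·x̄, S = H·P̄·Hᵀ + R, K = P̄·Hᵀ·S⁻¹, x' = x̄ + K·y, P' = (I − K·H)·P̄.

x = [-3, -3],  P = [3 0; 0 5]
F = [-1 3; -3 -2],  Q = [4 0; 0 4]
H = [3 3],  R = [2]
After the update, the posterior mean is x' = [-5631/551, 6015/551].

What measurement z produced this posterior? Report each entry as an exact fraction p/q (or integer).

x̄ = F·x = [-6, 15]
P̄ = F·P·Fᵀ + Q = [52 -21; -21 51]
S = H·P̄·Hᵀ + R = [551]
K = P̄·Hᵀ·S⁻¹ = [93/551; 90/551]
x' − x̄ = [-2325/551, -2250/551] = K·y
y = (KᵀK)⁻¹·Kᵀ·(x' − x̄) = [-25]
z = y + H·x̄ = [-25] + [27] = [2]

z = [2]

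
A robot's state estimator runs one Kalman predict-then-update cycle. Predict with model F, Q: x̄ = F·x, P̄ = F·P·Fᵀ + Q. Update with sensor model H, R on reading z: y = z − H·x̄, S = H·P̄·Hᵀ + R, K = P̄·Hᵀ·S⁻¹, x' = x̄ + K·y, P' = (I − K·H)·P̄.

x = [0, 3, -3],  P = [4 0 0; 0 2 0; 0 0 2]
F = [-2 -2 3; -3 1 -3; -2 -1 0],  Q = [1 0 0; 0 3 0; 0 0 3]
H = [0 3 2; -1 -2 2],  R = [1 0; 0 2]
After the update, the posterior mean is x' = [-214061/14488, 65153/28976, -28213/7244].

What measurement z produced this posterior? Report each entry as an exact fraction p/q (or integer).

x̄ = F·x = [-15, 12, -3]
P̄ = F·P·Fᵀ + Q = [43 2 20; 2 59 22; 20 22 21]
S = H·P̄·Hᵀ + R = [880 -272; -272 117]
K = P̄·Hᵀ·S⁻¹ = [1739/14488 397/1811; 5185/28976 -423/1811; 1663/7244 626/1811]
x' − x̄ = [3259/14488, -282559/28976, -6481/7244] = K·y
y = (KᵀK)⁻¹·Kᵀ·(x' − x̄) = [-31, 18]
z = y + H·x̄ = [-31, 18] + [30, -15] = [-1, 3]

z = [-1, 3]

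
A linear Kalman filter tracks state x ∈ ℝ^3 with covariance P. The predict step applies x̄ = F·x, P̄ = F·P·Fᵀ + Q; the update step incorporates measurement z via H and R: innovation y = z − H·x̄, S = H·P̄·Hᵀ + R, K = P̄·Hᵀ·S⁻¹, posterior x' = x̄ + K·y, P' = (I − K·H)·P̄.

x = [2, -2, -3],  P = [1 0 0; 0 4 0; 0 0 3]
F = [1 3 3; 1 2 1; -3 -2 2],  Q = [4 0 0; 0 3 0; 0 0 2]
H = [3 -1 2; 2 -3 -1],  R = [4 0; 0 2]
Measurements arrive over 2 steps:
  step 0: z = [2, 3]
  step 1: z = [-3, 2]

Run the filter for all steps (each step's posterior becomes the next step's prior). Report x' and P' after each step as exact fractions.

step 0: x' = [2045/1817, 693/30889, -27220/30889], P' = [32517/1817 31917/1817 -31975/1817; 31917/1817 539809/30889 -538503/30889; -31975/1817 -538503/30889 557987/30889]
step 1: x' = [-2070042937/1701775646, -2258013815/1701775646, -620870585/1701775646], P' = [28574648341/3403551292 27947683777/3403551292 -28860862441/3403551292; 27947683777/3403551292 28130962637/3403551292 -28786087589/3403551292; -28860862441/3403551292 -28786087589/3403551292 31783092141/3403551292]

step 0: x̄ = F·x = [-13, -5, -8]
step 0: P̄ = F·P·Fᵀ + Q = [68 34 -9; 34 23 -13; -9 -13 39]
step 0: y = z − H·x̄ = [52, 6]
step 0: S = H·P̄·Hᵀ + R = [535 81; 81 70]
step 0: K = P̄·Hᵀ·S⁻¹ = [421/1817 629/1817; 2738/30889 2127/30889; 5938/30889 -14814/30889]
step 0: x' = x̄ + K·y = [2045/1817, 693/30889, -27220/30889]
step 0: P' = (I − K·H)·P̄ = [32517/1817 31917/1817 -31975/1817; 31917/1817 539809/30889 -538503/30889; -31975/1817 -538503/30889 557987/30889]
step 1: x̄ = F·x = [-44816/30889, 8931/30889, -160121/30889]
step 1: P̄ = F·P·Fᵀ + Q = [857539/30889 1157722/30889 -3712753/30889; 1157722/30889 2291873/30889 -7575772/30889; -3712753/30889 -7575772/30889 26770055/30889]
step 1: y = z − H·x̄ = [370954/30889, 18082/30889]
step 1: S = H·P̄·Hᵀ + R = [96017220/30889 -20088092/30889; -20088092/30889 6392562/30889]
step 1: K = P̄·Hᵀ·S⁻¹ = [13634091/3403551292 270888474/850887823; -465021621/3403551292 36070904/850887823; 1442421137/3403551292 -393319282/850887823]
step 1: x' = x̄ + K·y = [-2070042937/1701775646, -2258013815/1701775646, -620870585/1701775646]
step 1: P' = (I − K·H)·P̄ = [28574648341/3403551292 27947683777/3403551292 -28860862441/3403551292; 27947683777/3403551292 28130962637/3403551292 -28786087589/3403551292; -28860862441/3403551292 -28786087589/3403551292 31783092141/3403551292]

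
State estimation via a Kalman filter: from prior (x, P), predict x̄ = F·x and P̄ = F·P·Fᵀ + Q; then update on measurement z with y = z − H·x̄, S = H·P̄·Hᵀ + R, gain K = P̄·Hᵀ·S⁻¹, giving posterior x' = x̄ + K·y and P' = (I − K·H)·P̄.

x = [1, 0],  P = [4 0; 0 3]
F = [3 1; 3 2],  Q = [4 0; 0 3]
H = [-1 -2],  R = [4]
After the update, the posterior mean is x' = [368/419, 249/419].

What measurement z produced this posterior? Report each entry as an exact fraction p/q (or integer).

x̄ = F·x = [3, 3]
P̄ = F·P·Fᵀ + Q = [43 42; 42 51]
S = H·P̄·Hᵀ + R = [419]
K = P̄·Hᵀ·S⁻¹ = [-127/419; -144/419]
x' − x̄ = [-889/419, -1008/419] = K·y
y = (KᵀK)⁻¹·Kᵀ·(x' − x̄) = [7]
z = y + H·x̄ = [7] + [-9] = [-2]

z = [-2]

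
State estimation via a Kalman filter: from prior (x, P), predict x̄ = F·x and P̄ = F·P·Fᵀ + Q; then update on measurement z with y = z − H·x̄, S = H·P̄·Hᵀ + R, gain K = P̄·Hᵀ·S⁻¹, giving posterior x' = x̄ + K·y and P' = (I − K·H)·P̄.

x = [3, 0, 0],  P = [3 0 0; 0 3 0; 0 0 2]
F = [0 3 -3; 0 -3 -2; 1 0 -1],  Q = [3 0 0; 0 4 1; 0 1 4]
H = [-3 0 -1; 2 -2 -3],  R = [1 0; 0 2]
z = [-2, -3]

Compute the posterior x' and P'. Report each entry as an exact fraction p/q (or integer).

x' = [-7914/168241, -296221/168241, 362557/168241]
P' = [60276/168241 251907/168241 -132270/168241; 251907/168241 1409497/168241 -740504/168241; -132270/168241 -740504/168241 418838/168241]

x̄ = F·x = [0, 0, 3]
P̄ = F·P·Fᵀ + Q = [48 -15 6; -15 39 5; 6 5 9]
y = z − H·x̄ = [1, 6]
S = H·P̄·Hᵀ + R = [478 -299; -299 539]
K = P̄·Hᵀ·S⁻¹ = [-48558/168241 6774/168241; -15217/168241 -46834/168241; -22028/168241 -20023/168241]
x' = x̄ + K·y = [-7914/168241, -296221/168241, 362557/168241]
P' = (I − K·H)·P̄ = [60276/168241 251907/168241 -132270/168241; 251907/168241 1409497/168241 -740504/168241; -132270/168241 -740504/168241 418838/168241]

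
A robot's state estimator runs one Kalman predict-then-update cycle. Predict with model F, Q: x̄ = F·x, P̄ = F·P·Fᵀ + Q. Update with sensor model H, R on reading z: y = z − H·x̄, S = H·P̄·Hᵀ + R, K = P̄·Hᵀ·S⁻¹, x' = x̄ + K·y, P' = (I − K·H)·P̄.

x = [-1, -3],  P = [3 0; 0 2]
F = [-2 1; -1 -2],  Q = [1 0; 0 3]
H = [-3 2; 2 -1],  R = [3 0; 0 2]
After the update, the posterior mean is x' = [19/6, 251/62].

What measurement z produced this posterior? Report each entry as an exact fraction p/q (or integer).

x̄ = F·x = [-1, 7]
P̄ = F·P·Fᵀ + Q = [15 2; 2 14]
S = H·P̄·Hᵀ + R = [170 -104; -104 68]
K = P̄·Hᵀ·S⁻¹ = [1/6 2/3; 19/31 49/62]
x' − x̄ = [25/6, -183/62] = K·y
y = (KᵀK)⁻¹·Kᵀ·(x' − x̄) = [-19, 11]
z = y + H·x̄ = [-19, 11] + [17, -9] = [-2, 2]

z = [-2, 2]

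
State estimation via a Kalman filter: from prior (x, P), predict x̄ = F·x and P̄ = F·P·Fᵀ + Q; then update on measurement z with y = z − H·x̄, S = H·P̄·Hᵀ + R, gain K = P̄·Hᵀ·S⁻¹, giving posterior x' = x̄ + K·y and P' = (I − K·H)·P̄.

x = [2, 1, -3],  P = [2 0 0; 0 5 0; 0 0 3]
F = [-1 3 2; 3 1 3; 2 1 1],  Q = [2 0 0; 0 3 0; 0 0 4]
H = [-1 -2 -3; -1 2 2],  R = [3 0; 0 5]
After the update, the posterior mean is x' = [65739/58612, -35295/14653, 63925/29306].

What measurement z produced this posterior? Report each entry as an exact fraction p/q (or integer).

x̄ = F·x = [-5, -2, 2]
P̄ = F·P·Fᵀ + Q = [61 27 17; 27 53 26; 17 26 20]
S = H·P̄·Hᵀ + R = [978 -514; -514 390]
K = P̄·Hᵀ·S⁻¹ = [-25431/58612 -29459/58612; -3739/29306 2458/14653; -1470/14653 1761/29306]
x' − x̄ = [358799/58612, -5989/14653, 5313/29306] = K·y
y = (KᵀK)⁻¹·Kᵀ·(x' − x̄) = [-6, -7]
z = y + H·x̄ = [-6, -7] + [3, 5] = [-3, -2]

z = [-3, -2]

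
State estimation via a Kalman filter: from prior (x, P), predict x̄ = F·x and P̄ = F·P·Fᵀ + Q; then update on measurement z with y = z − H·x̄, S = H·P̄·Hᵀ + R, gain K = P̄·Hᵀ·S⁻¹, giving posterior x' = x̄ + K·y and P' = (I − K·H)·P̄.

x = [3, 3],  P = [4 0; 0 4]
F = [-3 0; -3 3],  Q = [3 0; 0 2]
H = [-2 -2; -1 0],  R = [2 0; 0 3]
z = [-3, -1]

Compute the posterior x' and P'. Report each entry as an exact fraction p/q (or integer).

x̄ = F·x = [-9, 0]
P̄ = F·P·Fᵀ + Q = [39 36; 36 74]
y = z − H·x̄ = [-21, -10]
S = H·P̄·Hᵀ + R = [742 150; 150 42]
K = P̄·Hᵀ·S⁻¹ = [-75/1444 -1073/1444; -160/361 262/361]
x' = x̄ + K·y = [-691/1444, 740/361]
P' = (I − K·H)·P̄ = [3219/1444 -786/361; -786/361 946/361]

x' = [-691/1444, 740/361]
P' = [3219/1444 -786/361; -786/361 946/361]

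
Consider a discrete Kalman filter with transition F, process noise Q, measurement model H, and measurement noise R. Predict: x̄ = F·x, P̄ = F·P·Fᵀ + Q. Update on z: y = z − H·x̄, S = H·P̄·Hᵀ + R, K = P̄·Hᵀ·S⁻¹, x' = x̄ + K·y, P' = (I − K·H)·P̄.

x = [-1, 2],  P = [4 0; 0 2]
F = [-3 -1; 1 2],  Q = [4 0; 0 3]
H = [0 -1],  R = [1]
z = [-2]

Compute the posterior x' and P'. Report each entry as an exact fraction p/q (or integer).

x' = [2, 33/16]
P' = [26 -1; -1 15/16]

x̄ = F·x = [1, 3]
P̄ = F·P·Fᵀ + Q = [42 -16; -16 15]
y = z − H·x̄ = [1]
S = H·P̄·Hᵀ + R = [16]
K = P̄·Hᵀ·S⁻¹ = [1; -15/16]
x' = x̄ + K·y = [2, 33/16]
P' = (I − K·H)·P̄ = [26 -1; -1 15/16]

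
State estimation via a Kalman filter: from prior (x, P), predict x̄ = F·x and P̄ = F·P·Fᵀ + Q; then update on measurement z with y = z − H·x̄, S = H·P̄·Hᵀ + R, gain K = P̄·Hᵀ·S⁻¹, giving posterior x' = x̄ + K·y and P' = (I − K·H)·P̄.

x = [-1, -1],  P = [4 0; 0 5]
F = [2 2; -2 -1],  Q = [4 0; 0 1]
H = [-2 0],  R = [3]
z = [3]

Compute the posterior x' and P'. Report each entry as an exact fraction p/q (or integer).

x̄ = F·x = [-4, 3]
P̄ = F·P·Fᵀ + Q = [40 -26; -26 22]
y = z − H·x̄ = [-5]
S = H·P̄·Hᵀ + R = [163]
K = P̄·Hᵀ·S⁻¹ = [-80/163; 52/163]
x' = x̄ + K·y = [-252/163, 229/163]
P' = (I − K·H)·P̄ = [120/163 -78/163; -78/163 882/163]

x' = [-252/163, 229/163]
P' = [120/163 -78/163; -78/163 882/163]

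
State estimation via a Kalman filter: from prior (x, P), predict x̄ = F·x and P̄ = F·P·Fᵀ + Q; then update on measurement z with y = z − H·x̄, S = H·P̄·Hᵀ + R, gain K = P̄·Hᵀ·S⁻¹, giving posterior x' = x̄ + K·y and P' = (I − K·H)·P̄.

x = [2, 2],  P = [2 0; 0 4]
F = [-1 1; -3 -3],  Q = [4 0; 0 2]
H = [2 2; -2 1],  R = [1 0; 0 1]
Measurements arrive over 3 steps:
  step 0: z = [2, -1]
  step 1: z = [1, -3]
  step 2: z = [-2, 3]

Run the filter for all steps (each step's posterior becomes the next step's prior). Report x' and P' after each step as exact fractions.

step 0: x' = [12498/19201, 5592/19201], P' = [2630/19201 -1054/19201; -1054/19201 4248/19201]
step 1: x' = [16168744/14130669, -10734218/14130669], P' = [1896610/14130669 -729182/14130669; -729182/14130669 2978644/14130669]
step 2: x' = [-1515524492/1135818945, 300092038/1135818945], P' = [457216318/3407456835 -175587722/3407456835; -175587722/3407456835 717693868/3407456835]

step 0: x̄ = F·x = [0, -12]
step 0: P̄ = F·P·Fᵀ + Q = [10 -6; -6 56]
step 0: y = z − H·x̄ = [26, 11]
step 0: S = H·P̄·Hᵀ + R = [217 84; 84 121]
step 0: K = P̄·Hᵀ·S⁻¹ = [3152/19201 -902/2743; 6388/19201 908/2743]
step 0: x' = x̄ + K·y = [12498/19201, 5592/19201]
step 0: P' = (I − K·H)·P̄ = [2630/19201 -1054/19201; -1054/19201 4248/19201]
step 1: x̄ = F·x = [-6906/19201, -54270/19201]
step 1: P̄ = F·P·Fᵀ + Q = [85790/19201 -4854/19201; -4854/19201 81332/19201]
step 1: y = z − H·x̄ = [141553/19201, -17145/19201]
step 1: S = H·P̄·Hᵀ + R = [648857/19201 -170788/19201; -170788/19201 463109/19201]
step 1: K = P̄·Hᵀ·S⁻¹ = [2334856/14130669 -4522402/14130669; 4498924/14130669 4437008/14130669]
step 1: x' = x̄ + K·y = [16168744/14130669, -10734218/14130669]
step 1: P' = (I − K·H)·P̄ = [1896610/14130669 -729182/14130669; -729182/14130669 2978644/14130669]
step 2: x̄ = F·x = [-8967654/4710223, -5434526/4710223]
step 2: P̄ = F·P·Fᵀ + Q = [20952098/4710223 -1082034/4710223; -1082034/4710223 19671116/4710223]
step 2: y = z − H·x̄ = [19383914/4710223, 33263/96127]
step 2: S = H·P̄·Hᵀ + R = [158546807/4710223 -863308/96127; -863308/96127 2296283/96127]
step 2: K = P̄·Hᵀ·S⁻¹ = [563257192/3407456835 -1090020358/3407456835; 1084212292/3407456835 1068869312/3407456835]
step 2: x' = x̄ + K·y = [-1515524492/1135818945, 300092038/1135818945]
step 2: P' = (I − K·H)·P̄ = [457216318/3407456835 -175587722/3407456835; -175587722/3407456835 717693868/3407456835]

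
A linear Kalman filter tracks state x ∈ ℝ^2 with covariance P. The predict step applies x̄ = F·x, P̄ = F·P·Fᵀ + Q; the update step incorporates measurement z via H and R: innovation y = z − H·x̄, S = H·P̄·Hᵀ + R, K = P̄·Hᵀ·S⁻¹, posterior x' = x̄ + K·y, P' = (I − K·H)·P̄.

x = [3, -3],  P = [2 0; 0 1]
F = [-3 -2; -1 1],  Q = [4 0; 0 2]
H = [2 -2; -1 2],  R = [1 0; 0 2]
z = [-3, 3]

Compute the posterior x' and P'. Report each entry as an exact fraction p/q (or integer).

x̄ = F·x = [-3, -6]
P̄ = F·P·Fᵀ + Q = [26 4; 4 5]
y = z − H·x̄ = [-9, 12]
S = H·P̄·Hᵀ + R = [93 -48; -48 32]
K = P̄·Hᵀ·S⁻¹ = [17/21 73/112; 1/3 11/16]
x' = x̄ + K·y = [-69/28, -3/4]
P' = (I − K·H)·P̄ = [355/168 41/24; 41/24 37/24]

x' = [-69/28, -3/4]
P' = [355/168 41/24; 41/24 37/24]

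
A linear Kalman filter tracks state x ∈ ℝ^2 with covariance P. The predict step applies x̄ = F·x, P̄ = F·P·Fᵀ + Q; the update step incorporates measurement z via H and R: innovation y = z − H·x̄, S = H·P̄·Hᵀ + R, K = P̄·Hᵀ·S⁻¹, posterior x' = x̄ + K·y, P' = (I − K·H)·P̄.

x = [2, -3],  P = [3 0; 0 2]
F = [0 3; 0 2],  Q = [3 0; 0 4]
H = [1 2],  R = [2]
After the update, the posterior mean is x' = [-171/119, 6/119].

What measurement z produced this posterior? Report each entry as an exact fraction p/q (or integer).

x̄ = F·x = [-9, -6]
P̄ = F·P·Fᵀ + Q = [21 12; 12 12]
S = H·P̄·Hᵀ + R = [119]
K = P̄·Hᵀ·S⁻¹ = [45/119; 36/119]
x' − x̄ = [900/119, 720/119] = K·y
y = (KᵀK)⁻¹·Kᵀ·(x' − x̄) = [20]
z = y + H·x̄ = [20] + [-21] = [-1]

z = [-1]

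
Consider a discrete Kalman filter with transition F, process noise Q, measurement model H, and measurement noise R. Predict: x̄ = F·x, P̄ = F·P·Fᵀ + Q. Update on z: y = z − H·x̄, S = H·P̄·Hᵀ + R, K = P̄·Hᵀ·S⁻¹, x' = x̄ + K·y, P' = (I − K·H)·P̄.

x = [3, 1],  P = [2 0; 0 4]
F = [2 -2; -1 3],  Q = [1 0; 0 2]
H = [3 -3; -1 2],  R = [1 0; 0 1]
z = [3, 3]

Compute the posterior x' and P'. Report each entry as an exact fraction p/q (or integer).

x̄ = F·x = [4, 0]
P̄ = F·P·Fᵀ + Q = [25 -28; -28 40]
y = z − H·x̄ = [-9, 7]
S = H·P̄·Hᵀ + R = [1090 -567; -567 298]
K = P̄·Hᵀ·S⁻¹ = [1455/3331 1863/3331; 444/3331 2052/3331]
x' = x̄ + K·y = [13270/3331, 10368/3331]
P' = (I − K·H)·P̄ = [2833/3331 2348/3331; 2348/3331 2200/3331]

x' = [13270/3331, 10368/3331]
P' = [2833/3331 2348/3331; 2348/3331 2200/3331]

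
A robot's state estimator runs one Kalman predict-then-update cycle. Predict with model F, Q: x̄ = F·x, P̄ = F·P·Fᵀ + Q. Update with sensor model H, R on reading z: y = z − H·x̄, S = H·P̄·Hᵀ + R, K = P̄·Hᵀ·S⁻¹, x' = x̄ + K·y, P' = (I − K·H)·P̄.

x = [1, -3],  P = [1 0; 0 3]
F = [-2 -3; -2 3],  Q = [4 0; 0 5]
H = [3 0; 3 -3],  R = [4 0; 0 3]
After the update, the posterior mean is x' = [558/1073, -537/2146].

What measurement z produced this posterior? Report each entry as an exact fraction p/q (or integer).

x̄ = F·x = [7, -11]
P̄ = F·P·Fᵀ + Q = [35 -23; -23 36]
S = H·P̄·Hᵀ + R = [319 522; 522 1056]
K = P̄·Hᵀ·S⁻¹ = [1671/5365 2/185; 651/2146 -47/148]
x' − x̄ = [-6953/1073, 23069/2146] = K·y
y = (KᵀK)⁻¹·Kᵀ·(x' − x̄) = [-19, -52]
z = y + H·x̄ = [-19, -52] + [21, 54] = [2, 2]

z = [2, 2]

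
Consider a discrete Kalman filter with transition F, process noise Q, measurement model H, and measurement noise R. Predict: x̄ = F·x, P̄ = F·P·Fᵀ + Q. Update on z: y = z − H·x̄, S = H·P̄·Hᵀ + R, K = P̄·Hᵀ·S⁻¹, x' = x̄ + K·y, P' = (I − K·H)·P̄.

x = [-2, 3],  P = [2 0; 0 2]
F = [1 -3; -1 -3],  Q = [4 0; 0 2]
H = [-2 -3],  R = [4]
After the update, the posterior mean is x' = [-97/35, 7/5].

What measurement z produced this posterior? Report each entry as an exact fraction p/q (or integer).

x̄ = F·x = [-11, -7]
P̄ = F·P·Fᵀ + Q = [24 16; 16 22]
S = H·P̄·Hᵀ + R = [490]
K = P̄·Hᵀ·S⁻¹ = [-48/245; -1/5]
x' − x̄ = [288/35, 42/5] = K·y
y = (KᵀK)⁻¹·Kᵀ·(x' − x̄) = [-42]
z = y + H·x̄ = [-42] + [43] = [1]

z = [1]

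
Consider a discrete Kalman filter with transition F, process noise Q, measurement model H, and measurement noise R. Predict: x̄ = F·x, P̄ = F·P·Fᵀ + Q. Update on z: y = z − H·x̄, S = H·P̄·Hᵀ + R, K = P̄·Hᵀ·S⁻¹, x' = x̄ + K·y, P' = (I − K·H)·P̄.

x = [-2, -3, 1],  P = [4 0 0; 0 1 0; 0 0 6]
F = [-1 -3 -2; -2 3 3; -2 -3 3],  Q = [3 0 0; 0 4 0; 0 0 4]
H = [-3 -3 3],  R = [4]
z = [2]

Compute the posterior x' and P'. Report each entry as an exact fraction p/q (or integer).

x' = [2787/218, -1997/436, 3901/436]
P' = [3271/109 -6581/218 -83/218; -6581/218 34163/436 21061/436; -83/218 21061/436 21059/436]

x̄ = F·x = [9, -2, 16]
P̄ = F·P·Fᵀ + Q = [40 -37 -19; -37 83 61; -19 61 83]
y = z − H·x̄ = [-25]
S = H·P̄·Hᵀ + R = [436]
K = P̄·Hᵀ·S⁻¹ = [-33/218; 45/436; 123/436]
x' = x̄ + K·y = [2787/218, -1997/436, 3901/436]
P' = (I − K·H)·P̄ = [3271/109 -6581/218 -83/218; -6581/218 34163/436 21061/436; -83/218 21061/436 21059/436]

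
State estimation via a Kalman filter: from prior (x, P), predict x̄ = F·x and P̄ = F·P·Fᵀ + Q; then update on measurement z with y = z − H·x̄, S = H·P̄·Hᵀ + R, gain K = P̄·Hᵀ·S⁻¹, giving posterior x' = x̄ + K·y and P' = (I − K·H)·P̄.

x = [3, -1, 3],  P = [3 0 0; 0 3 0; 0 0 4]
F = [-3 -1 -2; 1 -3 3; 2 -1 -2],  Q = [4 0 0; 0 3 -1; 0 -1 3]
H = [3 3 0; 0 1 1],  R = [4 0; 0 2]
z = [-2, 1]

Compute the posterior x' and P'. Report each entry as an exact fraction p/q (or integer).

x' = [-299249/42991, 268995/42991, -207794/42991]
P' = [904759/42991 -892607/42991 846181/42991; -892607/42991 899411/42991 -852697/42991; 846181/42991 -852697/42991 889393/42991]

x̄ = F·x = [-14, 15, 1]
P̄ = F·P·Fᵀ + Q = [50 -24 1; -24 69 -10; 1 -10 34]
y = z − H·x̄ = [-5, -15]
S = H·P̄·Hᵀ + R = [643 108; 108 85]
K = P̄·Hᵀ·S⁻¹ = [9114/42991 -23213/42991; 5103/42991 23357/42991; -4887/42991 18348/42991]
x' = x̄ + K·y = [-299249/42991, 268995/42991, -207794/42991]
P' = (I − K·H)·P̄ = [904759/42991 -892607/42991 846181/42991; -892607/42991 899411/42991 -852697/42991; 846181/42991 -852697/42991 889393/42991]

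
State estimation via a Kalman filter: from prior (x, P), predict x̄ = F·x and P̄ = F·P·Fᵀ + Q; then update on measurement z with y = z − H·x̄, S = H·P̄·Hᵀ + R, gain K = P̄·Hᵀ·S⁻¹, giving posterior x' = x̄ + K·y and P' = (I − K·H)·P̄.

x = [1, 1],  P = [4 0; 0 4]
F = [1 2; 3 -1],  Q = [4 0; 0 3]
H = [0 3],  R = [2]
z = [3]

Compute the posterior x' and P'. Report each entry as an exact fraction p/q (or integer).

x' = [1131/389, 391/389]
P' = [9192/389 8/389; 8/389 86/389]

x̄ = F·x = [3, 2]
P̄ = F·P·Fᵀ + Q = [24 4; 4 43]
y = z − H·x̄ = [-3]
S = H·P̄·Hᵀ + R = [389]
K = P̄·Hᵀ·S⁻¹ = [12/389; 129/389]
x' = x̄ + K·y = [1131/389, 391/389]
P' = (I − K·H)·P̄ = [9192/389 8/389; 8/389 86/389]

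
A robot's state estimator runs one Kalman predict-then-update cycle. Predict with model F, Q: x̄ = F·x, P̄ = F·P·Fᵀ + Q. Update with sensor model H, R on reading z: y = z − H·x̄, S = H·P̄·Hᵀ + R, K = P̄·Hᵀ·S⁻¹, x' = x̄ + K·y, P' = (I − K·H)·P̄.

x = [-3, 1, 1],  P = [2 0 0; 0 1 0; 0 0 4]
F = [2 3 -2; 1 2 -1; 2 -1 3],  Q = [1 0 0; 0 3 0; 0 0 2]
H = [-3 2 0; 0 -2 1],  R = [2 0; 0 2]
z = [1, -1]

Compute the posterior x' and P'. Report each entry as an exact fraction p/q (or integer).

x̄ = F·x = [-5, -2, -4]
P̄ = F·P·Fᵀ + Q = [34 18 -19; 18 13 -10; -19 -10 47]
y = z − H·x̄ = [-10, -1]
S = H·P̄·Hᵀ + R = [144 93; 93 141]
K = P̄·Hᵀ·S⁻¹ = [-1397/3885 -198/1295; -40/777 -172/777; -338/3885 2069/3885]
x' = x̄ + K·y = [-4861/3885, -982/777, -4743/1295]
P' = (I − K·H)·P̄ = [2406/1295 1886/777 17672/3885; 1886/777 2789/777 5234/777; 17672/3885 5234/777 18826/1295]

x' = [-4861/3885, -982/777, -4743/1295]
P' = [2406/1295 1886/777 17672/3885; 1886/777 2789/777 5234/777; 17672/3885 5234/777 18826/1295]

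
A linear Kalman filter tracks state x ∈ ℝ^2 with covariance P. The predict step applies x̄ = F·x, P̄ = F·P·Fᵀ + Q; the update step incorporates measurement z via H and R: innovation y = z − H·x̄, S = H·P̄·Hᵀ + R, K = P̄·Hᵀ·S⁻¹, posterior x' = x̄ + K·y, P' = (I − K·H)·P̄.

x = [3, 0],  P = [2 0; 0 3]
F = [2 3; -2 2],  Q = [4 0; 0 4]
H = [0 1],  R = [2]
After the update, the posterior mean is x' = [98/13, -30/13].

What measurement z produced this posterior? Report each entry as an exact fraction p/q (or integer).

z = [-2]

x̄ = F·x = [6, -6]
P̄ = F·P·Fᵀ + Q = [39 10; 10 24]
S = H·P̄·Hᵀ + R = [26]
K = P̄·Hᵀ·S⁻¹ = [5/13; 12/13]
x' − x̄ = [20/13, 48/13] = K·y
y = (KᵀK)⁻¹·Kᵀ·(x' − x̄) = [4]
z = y + H·x̄ = [4] + [-6] = [-2]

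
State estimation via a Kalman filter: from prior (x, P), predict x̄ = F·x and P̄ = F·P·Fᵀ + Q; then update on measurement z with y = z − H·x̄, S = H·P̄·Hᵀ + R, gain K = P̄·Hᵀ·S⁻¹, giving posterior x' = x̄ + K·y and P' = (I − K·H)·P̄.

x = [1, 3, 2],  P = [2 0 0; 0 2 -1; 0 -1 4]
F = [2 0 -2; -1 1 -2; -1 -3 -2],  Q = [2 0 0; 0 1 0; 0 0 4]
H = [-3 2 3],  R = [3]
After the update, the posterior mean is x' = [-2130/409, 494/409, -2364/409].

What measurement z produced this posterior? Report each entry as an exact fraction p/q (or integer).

x̄ = F·x = [-2, -2, -14]
P̄ = F·P·Fᵀ + Q = [26 14 6; 14 25 8; 6 8 28]
S = H·P̄·Hᵀ + R = [409]
K = P̄·Hᵀ·S⁻¹ = [-32/409; 32/409; 82/409]
x' − x̄ = [-1312/409, 1312/409, 3362/409] = K·y
y = (KᵀK)⁻¹·Kᵀ·(x' − x̄) = [41]
z = y + H·x̄ = [41] + [-40] = [1]

z = [1]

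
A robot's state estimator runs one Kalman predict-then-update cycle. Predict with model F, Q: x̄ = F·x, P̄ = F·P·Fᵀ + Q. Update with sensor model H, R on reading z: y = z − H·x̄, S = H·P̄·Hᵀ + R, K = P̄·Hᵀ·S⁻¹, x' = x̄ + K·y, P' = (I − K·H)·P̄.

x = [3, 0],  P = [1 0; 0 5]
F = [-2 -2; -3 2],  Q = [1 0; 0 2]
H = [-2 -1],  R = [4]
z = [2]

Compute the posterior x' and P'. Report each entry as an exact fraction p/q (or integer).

x̄ = F·x = [-6, -9]
P̄ = F·P·Fᵀ + Q = [25 -14; -14 31]
y = z − H·x̄ = [-19]
S = H·P̄·Hᵀ + R = [79]
K = P̄·Hᵀ·S⁻¹ = [-36/79; -3/79]
x' = x̄ + K·y = [210/79, -654/79]
P' = (I − K·H)·P̄ = [679/79 -1214/79; -1214/79 2440/79]

x' = [210/79, -654/79]
P' = [679/79 -1214/79; -1214/79 2440/79]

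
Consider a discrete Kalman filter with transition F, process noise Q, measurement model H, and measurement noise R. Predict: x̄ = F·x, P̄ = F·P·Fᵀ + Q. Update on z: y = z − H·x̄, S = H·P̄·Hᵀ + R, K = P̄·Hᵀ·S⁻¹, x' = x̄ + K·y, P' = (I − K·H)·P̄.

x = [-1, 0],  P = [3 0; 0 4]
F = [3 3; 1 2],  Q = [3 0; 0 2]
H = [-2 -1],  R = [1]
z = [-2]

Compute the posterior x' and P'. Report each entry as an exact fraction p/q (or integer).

x̄ = F·x = [-3, -1]
P̄ = F·P·Fᵀ + Q = [66 33; 33 21]
y = z − H·x̄ = [-9]
S = H·P̄·Hᵀ + R = [418]
K = P̄·Hᵀ·S⁻¹ = [-15/38; -87/418]
x' = x̄ + K·y = [21/38, 365/418]
P' = (I − K·H)·P̄ = [33/38 -51/38; -51/38 1209/418]

x' = [21/38, 365/418]
P' = [33/38 -51/38; -51/38 1209/418]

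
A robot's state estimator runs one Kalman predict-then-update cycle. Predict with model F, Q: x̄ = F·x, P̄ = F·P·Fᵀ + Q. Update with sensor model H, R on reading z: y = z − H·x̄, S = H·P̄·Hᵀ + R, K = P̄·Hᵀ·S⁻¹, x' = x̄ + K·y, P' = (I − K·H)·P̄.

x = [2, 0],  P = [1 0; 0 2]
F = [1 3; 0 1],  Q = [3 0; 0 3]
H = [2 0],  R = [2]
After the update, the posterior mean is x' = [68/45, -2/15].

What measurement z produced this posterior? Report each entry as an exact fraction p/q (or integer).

z = [3]

x̄ = F·x = [2, 0]
P̄ = F·P·Fᵀ + Q = [22 6; 6 5]
S = H·P̄·Hᵀ + R = [90]
K = P̄·Hᵀ·S⁻¹ = [22/45; 2/15]
x' − x̄ = [-22/45, -2/15] = K·y
y = (KᵀK)⁻¹·Kᵀ·(x' − x̄) = [-1]
z = y + H·x̄ = [-1] + [4] = [3]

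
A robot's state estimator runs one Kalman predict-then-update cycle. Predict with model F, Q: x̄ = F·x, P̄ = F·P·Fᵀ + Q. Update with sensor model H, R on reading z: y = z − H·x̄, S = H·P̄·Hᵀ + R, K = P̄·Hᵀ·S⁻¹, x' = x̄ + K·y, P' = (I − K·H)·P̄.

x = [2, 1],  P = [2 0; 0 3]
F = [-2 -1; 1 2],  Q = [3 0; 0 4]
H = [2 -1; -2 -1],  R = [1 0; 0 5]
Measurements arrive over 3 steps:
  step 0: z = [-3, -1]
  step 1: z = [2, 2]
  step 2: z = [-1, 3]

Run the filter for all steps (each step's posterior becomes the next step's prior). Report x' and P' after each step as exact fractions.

step 0: x' = [-2045/3041, 5196/3041], P' = [982/3041 1166/3041; 1166/3041 3738/3041]
step 1: x' = [1127594/3442105, -4018073/3442105], P' = [1033941/3442105 1159218/3442105; 1159218/3442105 3870514/3442105]
step 2: x' = [-3371977177/3624270011, -3333708414/3624270011], P' = [1088566547/3624270011 1220267296/3624270011; 1220267296/3624270011 4069483333/3624270011]

step 0: x̄ = F·x = [-5, 4]
step 0: P̄ = F·P·Fᵀ + Q = [14 -10; -10 18]
step 0: y = z − H·x̄ = [11, -7]
step 0: S = H·P̄·Hᵀ + R = [115 -38; -38 39]
step 0: K = P̄·Hᵀ·S⁻¹ = [798/3041 -626/3041; -1406/3041 -1214/3041]
step 0: x' = x̄ + K·y = [-2045/3041, 5196/3041]
step 0: P' = (I − K·H)·P̄ = [982/3041 1166/3041; 1166/3041 3738/3041]
step 1: x̄ = F·x = [-1106/3041, 8347/3041]
step 1: P̄ = F·P·Fᵀ + Q = [21453/3041 -15270/3041; -15270/3041 32762/3041]
step 1: y = z − H·x̄ = [16641/3041, 12217/3041]
step 1: S = H·P̄·Hᵀ + R = [182695/3041 -53050/3041; -53050/3041 72699/3041]
step 1: K = P̄·Hᵀ·S⁻¹ = [908664/3442105 -129084/688421; -1552078/3442105 -247558/688421]
step 1: x' = x̄ + K·y = [1127594/3442105, -4018073/3442105]
step 1: P' = (I − K·H)·P̄ = [1033941/3442105 1159218/3442105; 1159218/3442105 3870514/3442105]
step 2: x̄ = F·x = [352577/688421, -6908552/3442105]
step 2: P̄ = F·P·Fᵀ + Q = [4593893/688421 -3121000/688421; -3121000/688421 34921289/3442105]
step 2: y = z − H·x̄ = [-13876427/3442105, 6943533/3442105]
step 2: S = H·P̄·Hᵀ + R = [192661254/3442105 -56956571/3442105; -56956571/3442105 81589674/3442105]
step 2: K = P̄·Hᵀ·S⁻¹ = [956865798/3624270011 -679480078/3624270011; -1628948741/3624270011 -1302003585/3624270011]
step 2: x' = x̄ + K·y = [-3371977177/3624270011, -3333708414/3624270011]
step 2: P' = (I − K·H)·P̄ = [1088566547/3624270011 1220267296/3624270011; 1220267296/3624270011 4069483333/3624270011]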